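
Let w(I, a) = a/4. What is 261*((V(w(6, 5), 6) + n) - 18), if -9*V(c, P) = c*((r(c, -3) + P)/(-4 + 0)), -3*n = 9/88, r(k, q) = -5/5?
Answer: -820439/176 ≈ -4661.6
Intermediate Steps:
r(k, q) = -1 (r(k, q) = -5*1/5 = -1)
w(I, a) = a/4 (w(I, a) = a*(1/4) = a/4)
n = -3/88 ≈ -0.034091
V(c, P) = -c*(1/4 - P/4)/9 (V(c, P) = -c*(-1 + P)/(-4 + 0)/9 = -c*(-1 + P)/(-4)/9 = -c*(-1 + P)*(-1/4)/9 = -c*(1/4 - P/4)/9)
261*((V(w(6, 5), 6) + n) - 18) = 261*((((1/4)*5)*(-1 + 6)/36 - 3/88) - 18) = 261*(((1/36)*(5/4)*5 - 3/88) - 18) = 261*((25/144 - 3/88) - 18) = 261*(221/1584 - 18) = 261*(-28291/1584) = -820439/176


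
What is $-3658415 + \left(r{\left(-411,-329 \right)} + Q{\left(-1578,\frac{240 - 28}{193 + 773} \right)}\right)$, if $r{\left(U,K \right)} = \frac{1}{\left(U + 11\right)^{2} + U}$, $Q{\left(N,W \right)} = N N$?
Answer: $- \frac{186452775958}{159589} \approx -1.1683 \cdot 10^{6}$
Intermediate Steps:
$Q{\left(N,W \right)} = N^{2}$
$r{\left(U,K \right)} = \frac{1}{U + \left(11 + U\right)^{2}}$ ($r{\left(U,K \right)} = \frac{1}{\left(11 + U\right)^{2} + U} = \frac{1}{U + \left(11 + U\right)^{2}}$)
$-3658415 + \left(r{\left(-411,-329 \right)} + Q{\left(-1578,\frac{240 - 28}{193 + 773} \right)}\right) = -3658415 + \left(\frac{1}{-411 + \left(11 - 411\right)^{2}} + \left(-1578\right)^{2}\right) = -3658415 + \left(\frac{1}{-411 + \left(-400\right)^{2}} + 2490084\right) = -3658415 + \left(\frac{1}{-411 + 160000} + 2490084\right) = -3658415 + \left(\frac{1}{159589} + 2490084\right) = -3658415 + \frac{397390015477}{159589} = - \frac{186452775958}{159589}$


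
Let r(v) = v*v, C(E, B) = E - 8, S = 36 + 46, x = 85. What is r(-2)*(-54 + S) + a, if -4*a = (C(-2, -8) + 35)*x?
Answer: -1677/4 ≈ -419.25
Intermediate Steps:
S = 82
C(E, B) = -8 + E
r(v) = v²
a = -2125/4 (a = -((-8 - 2) + 35)*85/4 = -(-10 + 35)*85/4 = -25*85/4 = -¼*2125 = -2125/4 ≈ -531.25)
r(-2)*(-54 + S) + a = (-2)²*(-54 + 82) - 2125/4 = 4*28 - 2125/4 = 112 - 2125/4 = -1677/4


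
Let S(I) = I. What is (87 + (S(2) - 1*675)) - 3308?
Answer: -3894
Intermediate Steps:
(87 + (S(2) - 1*675)) - 3308 = (87 + (2 - 1*675)) - 3308 = (87 + (2 - 675)) - 3308 = (87 - 673) - 3308 = -586 - 3308 = -3894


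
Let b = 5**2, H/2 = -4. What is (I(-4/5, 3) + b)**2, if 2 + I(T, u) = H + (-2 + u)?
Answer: 256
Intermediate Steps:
H = -8 (H = 2*(-4) = -8)
b = 25
I(T, u) = -12 + u (I(T, u) = -2 + (-8 + (-2 + u)) = -2 + (-10 + u) = -12 + u)
(I(-4/5, 3) + b)**2 = ((-12 + 3) + 25)**2 = (-9 + 25)**2 = 16**2 = 256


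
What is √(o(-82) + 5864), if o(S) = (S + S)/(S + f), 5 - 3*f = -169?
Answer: 5*√8454/6 ≈ 76.621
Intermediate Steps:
f = 58 (f = 5/3 - ⅓*(-169) = 5/3 + 169/3 = 58)
o(S) = 2*S/(58 + S) (o(S) = (S + S)/(S + 58) = (2*S)/(58 + S) = 2*S/(58 + S))
√(o(-82) + 5864) = √(2*(-82)/(58 - 82) + 5864) = √(2*(-82)/(-24) + 5864) = √(2*(-82)*(-1/24) + 5864) = √(41/6 + 5864) = √(35225/6) = 5*√8454/6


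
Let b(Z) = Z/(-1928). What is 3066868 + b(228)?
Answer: 1478230319/482 ≈ 3.0669e+6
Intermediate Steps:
b(Z) = -Z/1928 (b(Z) = Z*(-1/1928) = -Z/1928)
3066868 + b(228) = 3066868 - 1/1928*228 = 3066868 - 57/482 = 1478230319/482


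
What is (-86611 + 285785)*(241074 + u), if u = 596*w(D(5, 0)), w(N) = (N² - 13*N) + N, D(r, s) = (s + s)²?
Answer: 48015672876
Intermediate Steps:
D(r, s) = 4*s² (D(r, s) = (2*s)² = 4*s²)
w(N) = N² - 12*N
u = 0 (u = 596*((4*0²)*(-12 + 4*0²)) = 596*((4*0)*(-12 + 4*0)) = 596*(0*(-12 + 0)) = 596*(0*(-12)) = 596*0 = 0)
(-86611 + 285785)*(241074 + u) = (-86611 + 285785)*(241074 + 0) = 199174*241074 = 48015672876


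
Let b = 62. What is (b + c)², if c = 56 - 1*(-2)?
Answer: 14400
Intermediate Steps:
c = 58 (c = 56 + 2 = 58)
(b + c)² = (62 + 58)² = 120² = 14400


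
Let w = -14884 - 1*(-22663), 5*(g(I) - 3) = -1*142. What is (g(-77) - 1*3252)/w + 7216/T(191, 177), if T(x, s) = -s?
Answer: -94522273/2294805 ≈ -41.190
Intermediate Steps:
g(I) = -127/5 (g(I) = 3 + (-1*142)/5 = 3 + (⅕)*(-142) = 3 - 142/5 = -127/5)
w = 7779 (w = -14884 + 22663 = 7779)
(g(-77) - 1*3252)/w + 7216/T(191, 177) = (-127/5 - 1*3252)/7779 + 7216/((-1*177)) = (-127/5 - 3252)*(1/7779) + 7216/(-177) = -16387/5*1/7779 + 7216*(-1/177) = -16387/38895 - 7216/177 = -94522273/2294805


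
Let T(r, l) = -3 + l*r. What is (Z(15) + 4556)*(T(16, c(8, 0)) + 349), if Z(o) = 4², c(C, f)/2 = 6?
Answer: 2459736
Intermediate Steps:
c(C, f) = 12 (c(C, f) = 2*6 = 12)
Z(o) = 16
(Z(15) + 4556)*(T(16, c(8, 0)) + 349) = (16 + 4556)*((-3 + 12*16) + 349) = 4572*((-3 + 192) + 349) = 4572*(189 + 349) = 4572*538 = 2459736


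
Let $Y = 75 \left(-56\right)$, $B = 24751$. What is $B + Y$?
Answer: $20551$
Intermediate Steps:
$Y = -4200$
$B + Y = 24751 - 4200 = 20551$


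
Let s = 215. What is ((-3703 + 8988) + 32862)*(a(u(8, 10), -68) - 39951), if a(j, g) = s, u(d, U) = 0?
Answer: -1515809192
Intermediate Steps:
a(j, g) = 215
((-3703 + 8988) + 32862)*(a(u(8, 10), -68) - 39951) = ((-3703 + 8988) + 32862)*(215 - 39951) = (5285 + 32862)*(-39736) = 38147*(-39736) = -1515809192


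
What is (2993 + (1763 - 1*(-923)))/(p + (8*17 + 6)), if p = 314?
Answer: 1893/152 ≈ 12.454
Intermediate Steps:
(2993 + (1763 - 1*(-923)))/(p + (8*17 + 6)) = (2993 + (1763 - 1*(-923)))/(314 + (8*17 + 6)) = (2993 + (1763 + 923))/(314 + (136 + 6)) = (2993 + 2686)/(314 + 142) = 5679/456 = 5679*(1/456) = 1893/152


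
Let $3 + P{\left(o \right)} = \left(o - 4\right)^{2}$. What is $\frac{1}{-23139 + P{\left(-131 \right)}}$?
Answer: $- \frac{1}{4917} \approx -0.00020338$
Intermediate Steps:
$P{\left(o \right)} = -3 + \left(-4 + o\right)^{2}$ ($P{\left(o \right)} = -3 + \left(o - 4\right)^{2} = -3 + \left(-4 + o\right)^{2}$)
$\frac{1}{-23139 + P{\left(-131 \right)}} = \frac{1}{-23139 - \left(3 - \left(-4 - 131\right)^{2}\right)} = \frac{1}{-23139 - \left(3 - \left(-135\right)^{2}\right)} = \frac{1}{-23139 + \left(-3 + 18225\right)} = \frac{1}{-23139 + 18222} = \frac{1}{-4917} = - \frac{1}{4917}$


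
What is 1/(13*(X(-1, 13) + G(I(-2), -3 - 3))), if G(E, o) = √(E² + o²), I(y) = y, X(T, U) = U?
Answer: 1/129 - 2*√10/1677 ≈ 0.0039806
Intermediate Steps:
1/(13*(X(-1, 13) + G(I(-2), -3 - 3))) = 1/(13*(13 + √((-2)² + (-3 - 3)²))) = 1/(13*(13 + √(4 + (-6)²))) = 1/(13*(13 + √(4 + 36))) = 1/(13*(13 + √40)) = 1/(13*(13 + 2*√10)) = 1/(169 + 26*√10)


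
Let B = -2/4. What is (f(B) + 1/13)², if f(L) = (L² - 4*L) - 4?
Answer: 7569/2704 ≈ 2.7992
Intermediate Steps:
B = -½ (B = -2*¼ = -½ ≈ -0.50000)
f(L) = -4 + L² - 4*L
(f(B) + 1/13)² = ((-4 + (-½)² - 4*(-½)) + 1/13)² = ((-4 + ¼ + 2) + 1/13)² = (-7/4 + 1/13)² = (-87/52)² = 7569/2704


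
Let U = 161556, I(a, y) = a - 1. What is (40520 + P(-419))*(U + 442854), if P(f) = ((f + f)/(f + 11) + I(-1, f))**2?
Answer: 169867460224135/6936 ≈ 2.4491e+10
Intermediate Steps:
I(a, y) = -1 + a
P(f) = (-2 + 2*f/(11 + f))**2 (P(f) = ((f + f)/(f + 11) + (-1 - 1))**2 = ((2*f)/(11 + f) - 2)**2 = (2*f/(11 + f) - 2)**2 = (-2 + 2*f/(11 + f))**2)
(40520 + P(-419))*(U + 442854) = (40520 + 484/(11 - 419)**2)*(161556 + 442854) = (40520 + 484/(-408)**2)*604410 = (40520 + 484*(1/166464))*604410 = (40520 + 121/41616)*604410 = (1686280441/41616)*604410 = 169867460224135/6936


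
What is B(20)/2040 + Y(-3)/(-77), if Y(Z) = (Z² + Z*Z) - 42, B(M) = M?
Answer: 2525/7854 ≈ 0.32149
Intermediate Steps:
Y(Z) = -42 + 2*Z² (Y(Z) = (Z² + Z²) - 42 = 2*Z² - 42 = -42 + 2*Z²)
B(20)/2040 + Y(-3)/(-77) = 20/2040 + (-42 + 2*(-3)²)/(-77) = 20*(1/2040) + (-42 + 2*9)*(-1/77) = 1/102 + (-42 + 18)*(-1/77) = 1/102 - 24*(-1/77) = 1/102 + 24/77 = 2525/7854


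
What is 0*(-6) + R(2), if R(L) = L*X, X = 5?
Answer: 10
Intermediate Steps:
R(L) = 5*L (R(L) = L*5 = 5*L)
0*(-6) + R(2) = 0*(-6) + 5*2 = 0 + 10 = 10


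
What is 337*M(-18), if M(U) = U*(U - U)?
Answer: 0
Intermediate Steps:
M(U) = 0 (M(U) = U*0 = 0)
337*M(-18) = 337*0 = 0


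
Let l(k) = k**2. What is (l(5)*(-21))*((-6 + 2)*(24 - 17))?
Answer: 14700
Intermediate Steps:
(l(5)*(-21))*((-6 + 2)*(24 - 17)) = (5**2*(-21))*((-6 + 2)*(24 - 17)) = (25*(-21))*(-4*7) = -525*(-28) = 14700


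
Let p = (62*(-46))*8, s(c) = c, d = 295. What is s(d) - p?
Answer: 23111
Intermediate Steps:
p = -22816 (p = -2852*8 = -22816)
s(d) - p = 295 - 1*(-22816) = 295 + 22816 = 23111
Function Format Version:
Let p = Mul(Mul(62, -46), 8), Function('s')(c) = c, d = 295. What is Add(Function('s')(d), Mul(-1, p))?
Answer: 23111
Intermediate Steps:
p = -22816 (p = Mul(-2852, 8) = -22816)
Add(Function('s')(d), Mul(-1, p)) = Add(295, Mul(-1, -22816)) = Add(295, 22816) = 23111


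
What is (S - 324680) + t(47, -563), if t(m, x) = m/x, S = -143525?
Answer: -263599462/563 ≈ -4.6821e+5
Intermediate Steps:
(S - 324680) + t(47, -563) = (-143525 - 324680) + 47/(-563) = -468205 + 47*(-1/563) = -468205 - 47/563 = -263599462/563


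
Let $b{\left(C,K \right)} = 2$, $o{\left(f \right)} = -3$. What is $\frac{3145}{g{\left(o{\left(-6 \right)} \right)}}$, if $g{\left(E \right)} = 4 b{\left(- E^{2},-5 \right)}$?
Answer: $\frac{3145}{8} \approx 393.13$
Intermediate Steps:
$g{\left(E \right)} = 8$ ($g{\left(E \right)} = 4 \cdot 2 = 8$)
$\frac{3145}{g{\left(o{\left(-6 \right)} \right)}} = \frac{3145}{8}$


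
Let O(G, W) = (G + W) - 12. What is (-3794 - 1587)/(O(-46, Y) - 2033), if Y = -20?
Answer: 5381/2111 ≈ 2.5490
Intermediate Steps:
O(G, W) = -12 + G + W
(-3794 - 1587)/(O(-46, Y) - 2033) = (-3794 - 1587)/((-12 - 46 - 20) - 2033) = -5381/(-78 - 2033) = -5381/(-2111) = -5381*(-1/2111) = 5381/2111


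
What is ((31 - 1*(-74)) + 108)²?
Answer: 45369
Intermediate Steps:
((31 - 1*(-74)) + 108)² = ((31 + 74) + 108)² = (105 + 108)² = 213² = 45369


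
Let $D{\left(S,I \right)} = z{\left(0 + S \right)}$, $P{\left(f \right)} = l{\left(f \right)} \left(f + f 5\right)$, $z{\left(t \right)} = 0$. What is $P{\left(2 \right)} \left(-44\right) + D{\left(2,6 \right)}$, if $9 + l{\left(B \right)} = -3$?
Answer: $6336$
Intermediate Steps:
$l{\left(B \right)} = -12$ ($l{\left(B \right)} = -9 - 3 = -12$)
$P{\left(f \right)} = - 72 f$ ($P{\left(f \right)} = - 12 \left(f + f 5\right) = - 12 \left(f + 5 f\right) = - 12 \cdot 6 f = - 72 f$)
$D{\left(S,I \right)} = 0$
$P{\left(2 \right)} \left(-44\right) + D{\left(2,6 \right)} = \left(-72\right) 2 \left(-44\right) + 0 = \left(-144\right) \left(-44\right) + 0 = 6336 + 0 = 6336$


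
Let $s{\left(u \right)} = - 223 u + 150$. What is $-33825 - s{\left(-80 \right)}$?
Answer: $-51815$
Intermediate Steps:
$s{\left(u \right)} = 150 - 223 u$
$-33825 - s{\left(-80 \right)} = -33825 - \left(150 - -17840\right) = -33825 - \left(150 + 17840\right) = -33825 - 17990 = -51815$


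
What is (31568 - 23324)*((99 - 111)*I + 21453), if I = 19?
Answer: 174978900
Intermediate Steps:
(31568 - 23324)*((99 - 111)*I + 21453) = (31568 - 23324)*((99 - 111)*19 + 21453) = 8244*(-12*19 + 21453) = 8244*(-228 + 21453) = 8244*21225 = 174978900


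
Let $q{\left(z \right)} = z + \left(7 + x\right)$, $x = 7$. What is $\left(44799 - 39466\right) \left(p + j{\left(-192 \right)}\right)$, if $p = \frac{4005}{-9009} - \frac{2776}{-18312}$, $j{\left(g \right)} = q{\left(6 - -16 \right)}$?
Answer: $\frac{62331453374}{327327} \approx 1.9043 \cdot 10^{5}$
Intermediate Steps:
$q{\left(z \right)} = 14 + z$ ($q{\left(z \right)} = z + \left(7 + 7\right) = z + 14 = 14 + z$)
$j{\left(g \right)} = 36$ ($j{\left(g \right)} = 14 + \left(6 - -16\right) = 14 + \left(6 + 16\right) = 14 + 22 = 36$)
$p = - \frac{95894}{327327}$ ($p = 4005 \left(- \frac{1}{9009}\right) - - \frac{347}{2289} = - \frac{445}{1001} + \frac{347}{2289} = - \frac{95894}{327327} \approx -0.29296$)
$\left(44799 - 39466\right) \left(p + j{\left(-192 \right)}\right) = \left(44799 - 39466\right) \left(- \frac{95894}{327327} + 36\right) = 5333 \cdot \frac{11687878}{327327} = \frac{62331453374}{327327}$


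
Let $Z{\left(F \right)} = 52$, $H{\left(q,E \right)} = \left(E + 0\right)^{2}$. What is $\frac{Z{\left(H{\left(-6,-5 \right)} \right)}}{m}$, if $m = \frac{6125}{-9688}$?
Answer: $- \frac{71968}{875} \approx -82.249$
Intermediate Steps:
$H{\left(q,E \right)} = E^{2}$
$m = - \frac{875}{1384}$ ($m = 6125 \left(- \frac{1}{9688}\right) = - \frac{875}{1384} \approx -0.63223$)
$\frac{Z{\left(H{\left(-6,-5 \right)} \right)}}{m} = \frac{52}{- \frac{875}{1384}} = 52 \left(- \frac{1384}{875}\right) = - \frac{71968}{875}$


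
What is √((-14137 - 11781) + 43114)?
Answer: 2*√4299 ≈ 131.13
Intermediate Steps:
√((-14137 - 11781) + 43114) = √(-25918 + 43114) = √17196 = 2*√4299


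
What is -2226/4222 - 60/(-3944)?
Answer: -1065753/2081446 ≈ -0.51202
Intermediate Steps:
-2226/4222 - 60/(-3944) = -2226*1/4222 - 60*(-1/3944) = -1113/2111 + 15/986 = -1065753/2081446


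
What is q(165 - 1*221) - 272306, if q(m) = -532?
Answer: -272838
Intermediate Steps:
q(165 - 1*221) - 272306 = -532 - 272306 = -272838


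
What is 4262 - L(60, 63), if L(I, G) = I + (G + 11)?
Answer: 4128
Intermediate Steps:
L(I, G) = 11 + G + I (L(I, G) = I + (11 + G) = 11 + G + I)
4262 - L(60, 63) = 4262 - (11 + 63 + 60) = 4262 - 1*134 = 4262 - 134 = 4128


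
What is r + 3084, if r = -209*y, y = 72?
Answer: -11964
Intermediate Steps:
r = -15048 (r = -209*72 = -15048)
r + 3084 = -15048 + 3084 = -11964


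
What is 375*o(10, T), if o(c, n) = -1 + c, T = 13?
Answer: 3375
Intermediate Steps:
375*o(10, T) = 375*(-1 + 10) = 375*9 = 3375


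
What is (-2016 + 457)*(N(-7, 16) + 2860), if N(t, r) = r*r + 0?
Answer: -4857844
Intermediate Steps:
N(t, r) = r**2 (N(t, r) = r**2 + 0 = r**2)
(-2016 + 457)*(N(-7, 16) + 2860) = (-2016 + 457)*(16**2 + 2860) = -1559*(256 + 2860) = -1559*3116 = -4857844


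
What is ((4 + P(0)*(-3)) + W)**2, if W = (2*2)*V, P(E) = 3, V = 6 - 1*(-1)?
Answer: 529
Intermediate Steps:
V = 7 (V = 6 + 1 = 7)
W = 28 (W = (2*2)*7 = 4*7 = 28)
((4 + P(0)*(-3)) + W)**2 = ((4 + 3*(-3)) + 28)**2 = ((4 - 9) + 28)**2 = (-5 + 28)**2 = 23**2 = 529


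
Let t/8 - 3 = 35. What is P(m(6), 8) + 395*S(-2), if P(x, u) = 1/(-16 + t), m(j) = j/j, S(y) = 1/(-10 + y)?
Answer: -9479/288 ≈ -32.913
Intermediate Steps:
t = 304 (t = 24 + 8*35 = 24 + 280 = 304)
m(j) = 1
P(x, u) = 1/288 (P(x, u) = 1/(-16 + 304) = 1/288)
P(m(6), 8) + 395*S(-2) = 1/288 + 395/(-10 - 2) = 1/288 + 395/(-12) = 1/288 + 395*(-1/12) = 1/288 - 395/12 = -9479/288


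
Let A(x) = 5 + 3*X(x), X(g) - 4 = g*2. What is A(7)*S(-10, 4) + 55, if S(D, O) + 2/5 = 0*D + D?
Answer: -2793/5 ≈ -558.60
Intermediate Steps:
X(g) = 4 + 2*g (X(g) = 4 + g*2 = 4 + 2*g)
S(D, O) = -⅖ + D (S(D, O) = -⅖ + (0*D + D) = -⅖ + (0 + D) = -⅖ + D)
A(x) = 17 + 6*x (A(x) = 5 + 3*(4 + 2*x) = 5 + (12 + 6*x) = 17 + 6*x)
A(7)*S(-10, 4) + 55 = (17 + 6*7)*(-⅖ - 10) + 55 = (17 + 42)*(-52/5) + 55 = 59*(-52/5) + 55 = -3068/5 + 55 = -2793/5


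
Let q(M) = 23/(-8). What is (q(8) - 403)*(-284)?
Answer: 230537/2 ≈ 1.1527e+5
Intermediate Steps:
q(M) = -23/8 (q(M) = 23*(-⅛) = -23/8)
(q(8) - 403)*(-284) = (-23/8 - 403)*(-284) = -3247/8*(-284) = 230537/2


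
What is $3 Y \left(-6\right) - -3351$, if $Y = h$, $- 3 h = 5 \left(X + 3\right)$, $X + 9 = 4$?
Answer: $3291$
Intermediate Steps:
$X = -5$ ($X = -9 + 4 = -5$)
$h = \frac{10}{3}$ ($h = - \frac{5 \left(-5 + 3\right)}{3} = - \frac{5 \left(-2\right)}{3} = \left(- \frac{1}{3}\right) \left(-10\right) = \frac{10}{3} \approx 3.3333$)
$Y = \frac{10}{3} \approx 3.3333$
$3 Y \left(-6\right) - -3351 = 3 \cdot \frac{10}{3} \left(-6\right) - -3351 = 10 \left(-6\right) + 3351 = -60 + 3351 = 3291$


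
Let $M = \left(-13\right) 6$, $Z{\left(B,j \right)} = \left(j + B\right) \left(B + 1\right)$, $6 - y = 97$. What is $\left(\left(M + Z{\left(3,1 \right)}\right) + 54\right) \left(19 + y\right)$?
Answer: $576$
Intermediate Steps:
$y = -91$ ($y = 6 - 97 = -91$)
$Z{\left(B,j \right)} = \left(1 + B\right) \left(B + j\right)$ ($Z{\left(B,j \right)} = \left(B + j\right) \left(1 + B\right) = \left(1 + B\right) \left(B + j\right)$)
$M = -78$
$\left(\left(M + Z{\left(3,1 \right)}\right) + 54\right) \left(19 + y\right) = \left(\left(-78 + \left(3 + 1 + 3^{2} + 3 \cdot 1\right)\right) + 54\right) \left(19 - 91\right) = \left(\left(-78 + \left(3 + 1 + 9 + 3\right)\right) + 54\right) \left(-72\right) = \left(\left(-78 + 16\right) + 54\right) \left(-72\right) = \left(-62 + 54\right) \left(-72\right) = \left(-8\right) \left(-72\right) = 576$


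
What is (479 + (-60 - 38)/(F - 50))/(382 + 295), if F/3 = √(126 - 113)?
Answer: 1146357/1613291 + 294*√13/1613291 ≈ 0.71123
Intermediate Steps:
F = 3*√13 (F = 3*√(126 - 113) = 3*√13 ≈ 10.817)
(479 + (-60 - 38)/(F - 50))/(382 + 295) = (479 + (-60 - 38)/(3*√13 - 50))/(382 + 295) = (479 - 98/(-50 + 3*√13))/677 = (479 - 98/(-50 + 3*√13))*(1/677) = 479/677 - 98/(677*(-50 + 3*√13))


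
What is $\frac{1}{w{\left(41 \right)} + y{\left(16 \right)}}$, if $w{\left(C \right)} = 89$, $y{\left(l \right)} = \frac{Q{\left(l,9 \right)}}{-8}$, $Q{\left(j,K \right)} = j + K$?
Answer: $\frac{8}{687} \approx 0.011645$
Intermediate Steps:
$Q{\left(j,K \right)} = K + j$
$y{\left(l \right)} = - \frac{9}{8} - \frac{l}{8}$ ($y{\left(l \right)} = \frac{9 + l}{-8} = \left(9 + l\right) \left(- \frac{1}{8}\right) = - \frac{9}{8} - \frac{l}{8}$)
$\frac{1}{w{\left(41 \right)} + y{\left(16 \right)}} = \frac{1}{89 - \frac{25}{8}} = \frac{1}{\frac{687}{8}} = \frac{8}{687}$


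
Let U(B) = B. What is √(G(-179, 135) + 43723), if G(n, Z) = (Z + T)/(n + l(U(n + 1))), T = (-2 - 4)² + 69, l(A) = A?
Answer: √619151883/119 ≈ 209.10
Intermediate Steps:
T = 105 (T = (-6)² + 69 = 36 + 69 = 105)
G(n, Z) = (105 + Z)/(1 + 2*n) (G(n, Z) = (Z + 105)/(n + (n + 1)) = (105 + Z)/(n + (1 + n)) = (105 + Z)/(1 + 2*n))
√(G(-179, 135) + 43723) = √((105 + 135)/(1 + 2*(-179)) + 43723) = √(240/(1 - 358) + 43723) = √(240/(-357) + 43723) = √(-1/357*240 + 43723) = √(-80/119 + 43723) = √(5202957/119) = √619151883/119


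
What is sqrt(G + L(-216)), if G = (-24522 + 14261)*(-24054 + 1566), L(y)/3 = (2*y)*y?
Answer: 2*sqrt(57757326) ≈ 15200.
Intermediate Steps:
L(y) = 6*y**2 (L(y) = 3*((2*y)*y) = 3*(2*y**2) = 6*y**2)
G = 230749368 (G = -10261*(-22488) = 230749368)
sqrt(G + L(-216)) = sqrt(230749368 + 6*(-216)**2) = sqrt(230749368 + 6*46656) = sqrt(230749368 + 279936) = sqrt(231029304) = 2*sqrt(57757326)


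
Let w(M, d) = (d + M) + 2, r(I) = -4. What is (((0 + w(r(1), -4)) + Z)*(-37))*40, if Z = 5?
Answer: 1480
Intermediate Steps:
w(M, d) = 2 + M + d (w(M, d) = (M + d) + 2 = 2 + M + d)
(((0 + w(r(1), -4)) + Z)*(-37))*40 = (((0 + (2 - 4 - 4)) + 5)*(-37))*40 = (((0 - 6) + 5)*(-37))*40 = ((-6 + 5)*(-37))*40 = -1*(-37)*40 = 37*40 = 1480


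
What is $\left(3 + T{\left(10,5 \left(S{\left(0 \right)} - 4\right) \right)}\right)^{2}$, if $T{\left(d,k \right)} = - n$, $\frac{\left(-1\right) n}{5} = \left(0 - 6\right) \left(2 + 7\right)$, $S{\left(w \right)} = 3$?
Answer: $71289$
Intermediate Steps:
$n = 270$ ($n = - 5 \left(0 - 6\right) \left(2 + 7\right) = - 5 \left(\left(-6\right) 9\right) = \left(-5\right) \left(-54\right) = 270$)
$T{\left(d,k \right)} = -270$ ($T{\left(d,k \right)} = \left(-1\right) 270 = -270$)
$\left(3 + T{\left(10,5 \left(S{\left(0 \right)} - 4\right) \right)}\right)^{2} = \left(3 - 270\right)^{2} = \left(-267\right)^{2} = 71289$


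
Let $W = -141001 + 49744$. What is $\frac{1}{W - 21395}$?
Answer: $- \frac{1}{112652} \approx -8.8769 \cdot 10^{-6}$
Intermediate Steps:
$W = -91257$
$\frac{1}{W - 21395} = \frac{1}{-91257 - 21395} = \frac{1}{-112652} = - \frac{1}{112652}$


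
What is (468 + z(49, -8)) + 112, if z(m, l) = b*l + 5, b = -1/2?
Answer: 589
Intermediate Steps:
b = -½ (b = -1*½ = -½ ≈ -0.50000)
z(m, l) = 5 - l/2 (z(m, l) = -l/2 + 5 = 5 - l/2)
(468 + z(49, -8)) + 112 = (468 + (5 - ½*(-8))) + 112 = (468 + (5 + 4)) + 112 = (468 + 9) + 112 = 477 + 112 = 589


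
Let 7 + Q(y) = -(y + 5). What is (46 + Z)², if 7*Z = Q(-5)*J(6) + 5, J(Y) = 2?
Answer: 97969/49 ≈ 1999.4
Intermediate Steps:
Q(y) = -12 - y (Q(y) = -7 - (y + 5) = -7 - (5 + y) = -7 + (-5 - y) = -12 - y)
Z = -9/7 (Z = ((-12 - 1*(-5))*2 + 5)/7 = ((-12 + 5)*2 + 5)/7 = (-7*2 + 5)/7 = (-14 + 5)/7 = (⅐)*(-9) = -9/7 ≈ -1.2857)
(46 + Z)² = (46 - 9/7)² = (313/7)² = 97969/49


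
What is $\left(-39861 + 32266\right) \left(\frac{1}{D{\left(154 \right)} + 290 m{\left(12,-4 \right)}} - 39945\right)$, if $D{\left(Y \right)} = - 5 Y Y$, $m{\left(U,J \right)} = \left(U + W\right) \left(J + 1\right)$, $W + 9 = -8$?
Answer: $\frac{6931071456169}{22846} \approx 3.0338 \cdot 10^{8}$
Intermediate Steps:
$W = -17$ ($W = -9 - 8 = -17$)
$m{\left(U,J \right)} = \left(1 + J\right) \left(-17 + U\right)$ ($m{\left(U,J \right)} = \left(U - 17\right) \left(J + 1\right) = \left(-17 + U\right) \left(1 + J\right) = \left(1 + J\right) \left(-17 + U\right)$)
$D{\left(Y \right)} = - 5 Y^{2}$
$\left(-39861 + 32266\right) \left(\frac{1}{D{\left(154 \right)} + 290 m{\left(12,-4 \right)}} - 39945\right) = \left(-39861 + 32266\right) \left(\frac{1}{- 5 \cdot 154^{2} + 290 \left(-17 + 12 - -68 - 48\right)} - 39945\right) = - 7595 \left(\frac{1}{\left(-5\right) 23716 + 290 \left(-17 + 12 + 68 - 48\right)} - 39945\right) = - 7595 \left(\frac{1}{-118580 + 290 \cdot 15} - 39945\right) = - 7595 \left(\frac{1}{-118580 + 4350} - 39945\right) = - 7595 \left(\frac{1}{-114230} - 39945\right) = - 7595 \left(- \frac{1}{114230} - 39945\right) = \left(-7595\right) \left(- \frac{4562917351}{114230}\right) = \frac{6931071456169}{22846}$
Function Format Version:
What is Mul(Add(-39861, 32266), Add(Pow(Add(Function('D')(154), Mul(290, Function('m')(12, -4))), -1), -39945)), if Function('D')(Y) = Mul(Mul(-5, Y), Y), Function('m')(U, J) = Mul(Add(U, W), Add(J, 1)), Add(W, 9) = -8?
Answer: Rational(6931071456169, 22846) ≈ 3.0338e+8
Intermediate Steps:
W = -17 (W = Add(-9, -8) = -17)
Function('m')(U, J) = Mul(Add(1, J), Add(-17, U)) (Function('m')(U, J) = Mul(Add(U, -17), Add(J, 1)) = Mul(Add(-17, U), Add(1, J)) = Mul(Add(1, J), Add(-17, U)))
Function('D')(Y) = Mul(-5, Pow(Y, 2))
Mul(Add(-39861, 32266), Add(Pow(Add(Function('D')(154), Mul(290, Function('m')(12, -4))), -1), -39945)) = Mul(Add(-39861, 32266), Add(Pow(Add(Mul(-5, Pow(154, 2)), Mul(290, Add(-17, 12, Mul(-17, -4), Mul(-4, 12)))), -1), -39945)) = Mul(-7595, Add(Pow(Add(Mul(-5, 23716), Mul(290, Add(-17, 12, 68, -48))), -1), -39945)) = Mul(-7595, Add(Pow(Add(-118580, Mul(290, 15)), -1), -39945)) = Mul(-7595, Add(Pow(Add(-118580, 4350), -1), -39945)) = Mul(-7595, Add(Pow(-114230, -1), -39945)) = Mul(-7595, Add(Rational(-1, 114230), -39945)) = Mul(-7595, Rational(-4562917351, 114230)) = Rational(6931071456169, 22846)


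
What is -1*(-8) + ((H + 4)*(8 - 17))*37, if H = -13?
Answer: 3005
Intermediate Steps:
-1*(-8) + ((H + 4)*(8 - 17))*37 = -1*(-8) + ((-13 + 4)*(8 - 17))*37 = 8 - 9*(-9)*37 = 8 + 81*37 = 8 + 2997 = 3005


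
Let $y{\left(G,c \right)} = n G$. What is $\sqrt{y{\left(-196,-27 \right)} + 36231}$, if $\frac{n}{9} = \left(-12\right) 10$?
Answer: $\sqrt{247911} \approx 497.91$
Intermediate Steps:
$n = -1080$ ($n = 9 \left(\left(-12\right) 10\right) = 9 \left(-120\right) = -1080$)
$y{\left(G,c \right)} = - 1080 G$
$\sqrt{y{\left(-196,-27 \right)} + 36231} = \sqrt{\left(-1080\right) \left(-196\right) + 36231} = \sqrt{211680 + 36231} = \sqrt{247911}$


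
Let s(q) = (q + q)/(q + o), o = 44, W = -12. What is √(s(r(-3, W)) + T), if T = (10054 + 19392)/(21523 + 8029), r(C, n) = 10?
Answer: √6042804042/66492 ≈ 1.1691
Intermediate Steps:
T = 14723/14776 (T = 29446/29552 = 29446*(1/29552) = 14723/14776 ≈ 0.99641)
s(q) = 2*q/(44 + q) (s(q) = (q + q)/(q + 44) = (2*q)/(44 + q) = 2*q/(44 + q))
√(s(r(-3, W)) + T) = √(2*10/(44 + 10) + 14723/14776) = √(2*10/54 + 14723/14776) = √(2*10*(1/54) + 14723/14776) = √(10/27 + 14723/14776) = √(545281/398952) = √6042804042/66492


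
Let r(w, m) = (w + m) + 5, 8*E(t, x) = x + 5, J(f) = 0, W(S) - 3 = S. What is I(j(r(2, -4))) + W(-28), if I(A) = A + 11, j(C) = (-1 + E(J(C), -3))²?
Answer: -215/16 ≈ -13.438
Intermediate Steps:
W(S) = 3 + S
E(t, x) = 5/8 + x/8 (E(t, x) = (x + 5)/8 = (5 + x)/8 = 5/8 + x/8)
r(w, m) = 5 + m + w (r(w, m) = (m + w) + 5 = 5 + m + w)
j(C) = 9/16 (j(C) = (-1 + (5/8 + (⅛)*(-3)))² = (-1 + (5/8 - 3/8))² = (-1 + ¼)² = (-¾)² = 9/16)
I(A) = 11 + A
I(j(r(2, -4))) + W(-28) = (11 + 9/16) + (3 - 28) = 185/16 - 25 = -215/16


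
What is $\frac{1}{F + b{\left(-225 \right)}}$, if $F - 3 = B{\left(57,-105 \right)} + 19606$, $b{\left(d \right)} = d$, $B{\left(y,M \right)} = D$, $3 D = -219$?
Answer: $\frac{1}{19311} \approx 5.1784 \cdot 10^{-5}$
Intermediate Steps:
$D = -73$ ($D = \frac{1}{3} \left(-219\right) = -73$)
$B{\left(y,M \right)} = -73$
$F = 19536$ ($F = 3 + \left(-73 + 19606\right) = 3 + 19533 = 19536$)
$\frac{1}{F + b{\left(-225 \right)}} = \frac{1}{19536 - 225} = \frac{1}{19311}$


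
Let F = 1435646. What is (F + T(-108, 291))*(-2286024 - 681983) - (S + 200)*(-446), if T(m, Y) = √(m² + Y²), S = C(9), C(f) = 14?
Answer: -4261007282078 - 8904021*√10705 ≈ -4.2619e+12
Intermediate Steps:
S = 14
T(m, Y) = √(Y² + m²)
(F + T(-108, 291))*(-2286024 - 681983) - (S + 200)*(-446) = (1435646 + √(291² + (-108)²))*(-2286024 - 681983) - (14 + 200)*(-446) = (1435646 + √(84681 + 11664))*(-2968007) - 214*(-446) = (1435646 + √96345)*(-2968007) - 1*(-95444) = (1435646 + 3*√10705)*(-2968007) + 95444 = (-4261007377522 - 8904021*√10705) + 95444 = -4261007282078 - 8904021*√10705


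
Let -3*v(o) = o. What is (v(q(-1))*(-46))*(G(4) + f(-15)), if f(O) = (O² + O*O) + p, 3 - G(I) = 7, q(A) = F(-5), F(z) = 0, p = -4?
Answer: 0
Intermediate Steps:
q(A) = 0
v(o) = -o/3
G(I) = -4 (G(I) = 3 - 1*7 = 3 - 7 = -4)
f(O) = -4 + 2*O² (f(O) = (O² + O*O) - 4 = (O² + O²) - 4 = 2*O² - 4 = -4 + 2*O²)
(v(q(-1))*(-46))*(G(4) + f(-15)) = (-⅓*0*(-46))*(-4 + (-4 + 2*(-15)²)) = (0*(-46))*(-4 + (-4 + 2*225)) = 0*(-4 + (-4 + 450)) = 0*(-4 + 446) = 0*442 = 0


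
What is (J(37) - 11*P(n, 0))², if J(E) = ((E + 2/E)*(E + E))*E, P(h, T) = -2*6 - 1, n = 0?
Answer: 10321950409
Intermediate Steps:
P(h, T) = -13 (P(h, T) = -12 - 1 = -13)
J(E) = 2*E²*(E + 2/E) (J(E) = ((E + 2/E)*(2*E))*E = (2*E*(E + 2/E))*E = 2*E²*(E + 2/E))
(J(37) - 11*P(n, 0))² = (2*37*(2 + 37²) - 11*(-13))² = (2*37*(2 + 1369) + 143)² = (2*37*1371 + 143)² = (101454 + 143)² = 101597² = 10321950409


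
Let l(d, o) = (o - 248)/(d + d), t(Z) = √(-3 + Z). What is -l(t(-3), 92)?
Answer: -13*I*√6 ≈ -31.843*I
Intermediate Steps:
l(d, o) = (-248 + o)/(2*d) (l(d, o) = (-248 + o)/((2*d)) = (-248 + o)*(1/(2*d)) = (-248 + o)/(2*d))
-l(t(-3), 92) = -(-248 + 92)/(2*(√(-3 - 3))) = -(-156)/(2*(√(-6))) = -(-156)/(2*(I*√6)) = -(-I*√6/6)*(-156)/2 = -13*I*√6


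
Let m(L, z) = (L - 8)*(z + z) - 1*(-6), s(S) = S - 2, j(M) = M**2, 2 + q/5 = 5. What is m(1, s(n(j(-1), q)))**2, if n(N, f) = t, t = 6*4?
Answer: 91204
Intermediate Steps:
q = 15 (q = -10 + 5*5 = -10 + 25 = 15)
t = 24
n(N, f) = 24
s(S) = -2 + S
m(L, z) = 6 + 2*z*(-8 + L) (m(L, z) = (-8 + L)*(2*z) + 6 = 2*z*(-8 + L) + 6 = 6 + 2*z*(-8 + L))
m(1, s(n(j(-1), q)))**2 = (6 - 16*(-2 + 24) + 2*1*(-2 + 24))**2 = (6 - 16*22 + 2*1*22)**2 = (6 - 352 + 44)**2 = (-302)**2 = 91204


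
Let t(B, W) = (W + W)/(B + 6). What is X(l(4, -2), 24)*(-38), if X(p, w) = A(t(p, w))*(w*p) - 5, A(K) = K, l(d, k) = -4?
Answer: 87742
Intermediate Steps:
t(B, W) = 2*W/(6 + B) (t(B, W) = (2*W)/(6 + B) = 2*W/(6 + B))
X(p, w) = -5 + 2*p*w²/(6 + p) (X(p, w) = (2*w/(6 + p))*(w*p) - 5 = (2*w/(6 + p))*(p*w) - 5 = 2*p*w²/(6 + p) - 5 = -5 + 2*p*w²/(6 + p))
X(l(4, -2), 24)*(-38) = ((-30 - 5*(-4) + 2*(-4)*24²)/(6 - 4))*(-38) = ((-30 + 20 + 2*(-4)*576)/2)*(-38) = ((-30 + 20 - 4608)/2)*(-38) = ((½)*(-4618))*(-38) = -2309*(-38) = 87742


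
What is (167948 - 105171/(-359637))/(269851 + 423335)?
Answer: 6711157783/27699481498 ≈ 0.24228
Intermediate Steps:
(167948 - 105171/(-359637))/(269851 + 423335) = (167948 - 105171*(-1/359637))/693186 = (167948 + 35057/119879)*(1/693186) = (20133473349/119879)*(1/693186) = 6711157783/27699481498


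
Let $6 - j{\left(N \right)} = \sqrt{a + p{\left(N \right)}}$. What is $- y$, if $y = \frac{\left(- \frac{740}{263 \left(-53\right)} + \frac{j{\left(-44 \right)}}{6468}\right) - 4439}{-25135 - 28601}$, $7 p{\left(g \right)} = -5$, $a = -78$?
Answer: $- \frac{66700676579}{807450140112} - \frac{i \sqrt{3857}}{2432951136} \approx -0.082607 - 2.5527 \cdot 10^{-8} i$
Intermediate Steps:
$p{\left(g \right)} = - \frac{5}{7}$ ($p{\left(g \right)} = \frac{1}{7} \left(-5\right) = - \frac{5}{7}$)
$j{\left(N \right)} = 6 - \frac{i \sqrt{3857}}{7}$ ($j{\left(N \right)} = 6 - \sqrt{-78 - \frac{5}{7}} = 6 - \sqrt{- \frac{551}{7}} = 6 - \frac{i \sqrt{3857}}{7}$)
$y = \frac{66700676579}{807450140112} + \frac{i \sqrt{3857}}{2432951136}$ ($y = \frac{\left(- \frac{740}{263 \left(-53\right)} + \frac{6 - \frac{i \sqrt{3857}}{7}}{6468}\right) - 4439}{-25135 - 28601} = \frac{\left(- \frac{740}{-13939} + \left(6 - \frac{i \sqrt{3857}}{7}\right) \frac{1}{6468}\right) - 4439}{-53736} = \left(\left(\left(-740\right) \left(- \frac{1}{13939}\right) + \left(\frac{1}{1078} - \frac{i \sqrt{3857}}{45276}\right)\right) - 4439\right) \left(- \frac{1}{53736}\right) = \left(\left(\frac{740}{13939} + \left(\frac{1}{1078} - \frac{i \sqrt{3857}}{45276}\right)\right) - 4439\right) \left(- \frac{1}{53736}\right) = \left(\left(\frac{811659}{15026242} - \frac{i \sqrt{3857}}{45276}\right) - 4439\right) \left(- \frac{1}{53736}\right) = \left(- \frac{66700676579}{15026242} - \frac{i \sqrt{3857}}{45276}\right) \left(- \frac{1}{53736}\right) = \frac{66700676579}{807450140112} + \frac{i \sqrt{3857}}{2432951136} \approx 0.082607 + 2.5527 \cdot 10^{-8} i$)
$- y = - (\frac{66700676579}{807450140112} + \frac{i \sqrt{3857}}{2432951136}) = - \frac{66700676579}{807450140112} - \frac{i \sqrt{3857}}{2432951136}$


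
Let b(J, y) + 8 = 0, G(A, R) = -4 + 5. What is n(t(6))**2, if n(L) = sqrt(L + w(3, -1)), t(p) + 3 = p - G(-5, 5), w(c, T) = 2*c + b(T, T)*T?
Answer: 16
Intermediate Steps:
G(A, R) = 1
b(J, y) = -8 (b(J, y) = -8 + 0 = -8)
w(c, T) = -8*T + 2*c (w(c, T) = 2*c - 8*T = -8*T + 2*c)
t(p) = -4 + p (t(p) = -3 + (p - 1*1) = -3 + (p - 1) = -3 + (-1 + p) = -4 + p)
n(L) = sqrt(14 + L) (n(L) = sqrt(L + (-8*(-1) + 2*3)) = sqrt(L + (8 + 6)) = sqrt(L + 14) = sqrt(14 + L))
n(t(6))**2 = (sqrt(14 + (-4 + 6)))**2 = (sqrt(14 + 2))**2 = (sqrt(16))**2 = 4**2 = 16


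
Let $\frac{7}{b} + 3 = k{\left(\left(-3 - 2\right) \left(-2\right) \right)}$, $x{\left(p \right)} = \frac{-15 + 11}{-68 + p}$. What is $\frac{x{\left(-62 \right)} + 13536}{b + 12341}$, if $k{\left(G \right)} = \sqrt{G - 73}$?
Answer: $\frac{111680984586}{101818803905} + \frac{2639526 i \sqrt{7}}{101818803905} \approx 1.0969 + 6.8588 \cdot 10^{-5} i$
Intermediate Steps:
$x{\left(p \right)} = - \frac{4}{-68 + p}$
$k{\left(G \right)} = \sqrt{-73 + G}$
$b = \frac{7}{-3 + 3 i \sqrt{7}}$ ($b = \frac{7}{-3 + \sqrt{-73 + \left(-3 - 2\right) \left(-2\right)}} = \frac{7}{-3 + \sqrt{-73 - -10}} = \frac{7}{-3 + \sqrt{-73 + 10}} = \frac{7}{-3 + \sqrt{-63}} = \frac{7}{-3 + 3 i \sqrt{7}} \approx -0.29167 - 0.77168 i$)
$\frac{x{\left(-62 \right)} + 13536}{b + 12341} = \frac{- \frac{4}{-68 - 62} + 13536}{\left(- \frac{7}{24} - \frac{7 i \sqrt{7}}{24}\right) + 12341} = \frac{- \frac{4}{-130} + 13536}{\frac{296177}{24} - \frac{7 i \sqrt{7}}{24}} = \frac{\left(-4\right) \left(- \frac{1}{130}\right) + 13536}{\frac{296177}{24} - \frac{7 i \sqrt{7}}{24}} = \frac{\frac{2}{65} + 13536}{\frac{296177}{24} - \frac{7 i \sqrt{7}}{24}} = \frac{879842}{65 \left(\frac{296177}{24} - \frac{7 i \sqrt{7}}{24}\right)}$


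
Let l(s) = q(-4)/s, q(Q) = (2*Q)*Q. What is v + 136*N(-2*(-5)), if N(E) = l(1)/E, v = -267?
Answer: 841/5 ≈ 168.20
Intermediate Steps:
q(Q) = 2*Q²
l(s) = 32/s (l(s) = (2*(-4)²)/s = (2*16)/s = 32/s)
N(E) = 32/E (N(E) = (32/1)/E = (32*1)/E = 32/E)
v + 136*N(-2*(-5)) = -267 + 136*(32/((-2*(-5)))) = -267 + 136*(32/10) = -267 + 136*(32*(⅒)) = -267 + 136*(16/5) = -267 + 2176/5 = 841/5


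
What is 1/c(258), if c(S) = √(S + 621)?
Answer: √879/879 ≈ 0.033729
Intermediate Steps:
c(S) = √(621 + S)
1/c(258) = 1/(√(621 + 258)) = 1/(√879) = √879/879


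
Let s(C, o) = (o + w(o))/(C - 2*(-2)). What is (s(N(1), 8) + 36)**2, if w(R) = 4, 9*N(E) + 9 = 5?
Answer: 99225/64 ≈ 1550.4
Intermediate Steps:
N(E) = -4/9 (N(E) = -1 + (1/9)*5 = -1 + 5/9 = -4/9)
s(C, o) = (4 + o)/(4 + C) (s(C, o) = (o + 4)/(C - 2*(-2)) = (4 + o)/(C + 4) = (4 + o)/(4 + C))
(s(N(1), 8) + 36)**2 = ((4 + 8)/(4 - 4/9) + 36)**2 = (12/(32/9) + 36)**2 = ((9/32)*12 + 36)**2 = (27/8 + 36)**2 = (315/8)**2 = 99225/64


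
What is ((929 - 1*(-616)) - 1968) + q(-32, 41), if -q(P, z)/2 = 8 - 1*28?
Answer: -383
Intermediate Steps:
q(P, z) = 40 (q(P, z) = -2*(8 - 1*28) = -2*(8 - 28) = -2*(-20) = 40)
((929 - 1*(-616)) - 1968) + q(-32, 41) = ((929 - 1*(-616)) - 1968) + 40 = ((929 + 616) - 1968) + 40 = (1545 - 1968) + 40 = -423 + 40 = -383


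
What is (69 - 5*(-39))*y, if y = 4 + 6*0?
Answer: 1056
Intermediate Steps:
y = 4 (y = 4 + 0 = 4)
(69 - 5*(-39))*y = (69 - 5*(-39))*4 = (69 + 195)*4 = 264*4 = 1056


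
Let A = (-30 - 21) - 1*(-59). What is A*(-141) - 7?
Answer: -1135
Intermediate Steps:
A = 8 (A = -51 + 59 = 8)
A*(-141) - 7 = 8*(-141) - 7 = -1128 - 7 = -1135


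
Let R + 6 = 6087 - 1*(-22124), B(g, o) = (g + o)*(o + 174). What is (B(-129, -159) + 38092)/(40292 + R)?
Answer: 33772/68497 ≈ 0.49304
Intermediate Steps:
B(g, o) = (174 + o)*(g + o) (B(g, o) = (g + o)*(174 + o) = (174 + o)*(g + o))
R = 28205 (R = -6 + (6087 - 1*(-22124)) = -6 + (6087 + 22124) = -6 + 28211 = 28205)
(B(-129, -159) + 38092)/(40292 + R) = (((-159)² + 174*(-129) + 174*(-159) - 129*(-159)) + 38092)/(40292 + 28205) = ((25281 - 22446 - 27666 + 20511) + 38092)/68497 = (-4320 + 38092)*(1/68497) = 33772*(1/68497) = 33772/68497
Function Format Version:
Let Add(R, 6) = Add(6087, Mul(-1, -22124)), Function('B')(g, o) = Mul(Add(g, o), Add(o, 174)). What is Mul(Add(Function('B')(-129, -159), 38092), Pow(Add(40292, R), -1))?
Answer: Rational(33772, 68497) ≈ 0.49304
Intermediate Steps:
Function('B')(g, o) = Mul(Add(174, o), Add(g, o)) (Function('B')(g, o) = Mul(Add(g, o), Add(174, o)) = Mul(Add(174, o), Add(g, o)))
R = 28205 (R = Add(-6, Add(6087, Mul(-1, -22124))) = Add(-6, Add(6087, 22124)) = Add(-6, 28211) = 28205)
Mul(Add(Function('B')(-129, -159), 38092), Pow(Add(40292, R), -1)) = Mul(Add(Add(Pow(-159, 2), Mul(174, -129), Mul(174, -159), Mul(-129, -159)), 38092), Pow(Add(40292, 28205), -1)) = Mul(Add(Add(25281, -22446, -27666, 20511), 38092), Pow(68497, -1)) = Mul(Add(-4320, 38092), Rational(1, 68497)) = Mul(33772, Rational(1, 68497)) = Rational(33772, 68497)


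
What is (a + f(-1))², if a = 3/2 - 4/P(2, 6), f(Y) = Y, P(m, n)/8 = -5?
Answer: 9/25 ≈ 0.36000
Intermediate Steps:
P(m, n) = -40 (P(m, n) = 8*(-5) = -40)
a = 8/5 (a = 3/2 - 4/(-40) = 3*(½) - 4*(-1/40) = 3/2 + ⅒ = 8/5 ≈ 1.6000)
(a + f(-1))² = (8/5 - 1)² = (⅗)² = 9/25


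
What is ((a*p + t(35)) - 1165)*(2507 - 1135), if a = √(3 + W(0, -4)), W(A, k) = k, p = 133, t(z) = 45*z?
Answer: 562520 + 182476*I ≈ 5.6252e+5 + 1.8248e+5*I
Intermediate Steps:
a = I (a = √(3 - 4) = √(-1) = I ≈ 1.0*I)
((a*p + t(35)) - 1165)*(2507 - 1135) = ((I*133 + 45*35) - 1165)*(2507 - 1135) = ((133*I + 1575) - 1165)*1372 = ((1575 + 133*I) - 1165)*1372 = (410 + 133*I)*1372 = 562520 + 182476*I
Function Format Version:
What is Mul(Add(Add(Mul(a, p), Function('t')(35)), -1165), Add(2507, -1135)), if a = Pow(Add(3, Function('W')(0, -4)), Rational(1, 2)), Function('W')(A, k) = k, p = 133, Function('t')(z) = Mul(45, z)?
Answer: Add(562520, Mul(182476, I)) ≈ Add(5.6252e+5, Mul(1.8248e+5, I))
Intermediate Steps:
a = I (a = Pow(Add(3, -4), Rational(1, 2)) = Pow(-1, Rational(1, 2)) = I ≈ Mul(1.0000, I))
Mul(Add(Add(Mul(a, p), Function('t')(35)), -1165), Add(2507, -1135)) = Mul(Add(Add(Mul(I, 133), Mul(45, 35)), -1165), Add(2507, -1135)) = Mul(Add(Add(Mul(133, I), 1575), -1165), 1372) = Mul(Add(Add(1575, Mul(133, I)), -1165), 1372) = Mul(Add(410, Mul(133, I)), 1372) = Add(562520, Mul(182476, I))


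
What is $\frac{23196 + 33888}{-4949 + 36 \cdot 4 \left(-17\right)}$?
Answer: $- \frac{57084}{7397} \approx -7.7172$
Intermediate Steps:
$\frac{23196 + 33888}{-4949 + 36 \cdot 4 \left(-17\right)} = \frac{57084}{-4949 + 144 \left(-17\right)} = \frac{57084}{-4949 - 2448} = \frac{57084}{-7397} = 57084 \left(- \frac{1}{7397}\right) = - \frac{57084}{7397}$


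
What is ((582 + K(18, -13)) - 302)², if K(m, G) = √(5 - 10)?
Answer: (280 + I*√5)² ≈ 78395.0 + 1252.0*I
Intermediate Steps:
K(m, G) = I*√5 (K(m, G) = √(-5) = I*√5)
((582 + K(18, -13)) - 302)² = ((582 + I*√5) - 302)² = (280 + I*√5)²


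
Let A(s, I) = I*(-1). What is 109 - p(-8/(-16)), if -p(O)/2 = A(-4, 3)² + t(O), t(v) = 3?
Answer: 133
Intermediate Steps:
A(s, I) = -I
p(O) = -24 (p(O) = -2*((-1*3)² + 3) = -2*((-3)² + 3) = -2*(9 + 3) = -2*12 = -24)
109 - p(-8/(-16)) = 109 - 1*(-24) = 109 + 24 = 133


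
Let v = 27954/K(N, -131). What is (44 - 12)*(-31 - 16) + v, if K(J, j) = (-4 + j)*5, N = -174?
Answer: -115906/75 ≈ -1545.4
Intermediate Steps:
K(J, j) = -20 + 5*j
v = -3106/75 (v = 27954/(-20 + 5*(-131)) = 27954/(-20 - 655) = 27954/(-675) = 27954*(-1/675) = -3106/75 ≈ -41.413)
(44 - 12)*(-31 - 16) + v = (44 - 12)*(-31 - 16) - 3106/75 = 32*(-47) - 3106/75 = -1504 - 3106/75 = -115906/75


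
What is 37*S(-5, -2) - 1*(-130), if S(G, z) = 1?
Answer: 167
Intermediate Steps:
37*S(-5, -2) - 1*(-130) = 37*1 - 1*(-130) = 37 + 130 = 167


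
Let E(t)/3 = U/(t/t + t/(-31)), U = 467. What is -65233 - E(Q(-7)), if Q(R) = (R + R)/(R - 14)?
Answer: -6066496/91 ≈ -66665.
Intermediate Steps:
Q(R) = 2*R/(-14 + R) (Q(R) = (2*R)/(-14 + R) = 2*R/(-14 + R))
E(t) = 1401/(1 - t/31) (E(t) = 3*(467/(t/t + t/(-31))) = 3*(467/(1 + t*(-1/31))) = 3*(467/(1 - t/31)) = 1401/(1 - t/31))
-65233 - E(Q(-7)) = -65233 - (-43431)/(-31 + 2*(-7)/(-14 - 7)) = -65233 - (-43431)/(-31 + 2*(-7)/(-21)) = -65233 - (-43431)/(-31 + 2*(-7)*(-1/21)) = -65233 - (-43431)/(-31 + ⅔) = -65233 - (-43431)/(-91/3) = -65233 - (-43431)*(-3)/91 = -65233 - 1*130293/91 = -65233 - 130293/91 = -6066496/91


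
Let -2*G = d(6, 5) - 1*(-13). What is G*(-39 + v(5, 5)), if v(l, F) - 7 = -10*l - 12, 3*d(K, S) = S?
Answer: 2068/3 ≈ 689.33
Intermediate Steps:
d(K, S) = S/3
v(l, F) = -5 - 10*l (v(l, F) = 7 + (-10*l - 12) = 7 + (-12 - 10*l) = -5 - 10*l)
G = -22/3 (G = -((1/3)*5 - 1*(-13))/2 = -(5/3 + 13)/2 = -1/2*44/3 = -22/3 ≈ -7.3333)
G*(-39 + v(5, 5)) = -22*(-39 + (-5 - 10*5))/3 = -22*(-39 + (-5 - 50))/3 = -22*(-39 - 55)/3 = -22/3*(-94) = 2068/3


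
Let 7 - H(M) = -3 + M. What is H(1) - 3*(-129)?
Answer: 396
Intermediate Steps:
H(M) = 10 - M (H(M) = 7 - (-3 + M) = 7 + (3 - M) = 10 - M)
H(1) - 3*(-129) = (10 - 1*1) - 3*(-129) = (10 - 1) + 387 = 9 + 387 = 396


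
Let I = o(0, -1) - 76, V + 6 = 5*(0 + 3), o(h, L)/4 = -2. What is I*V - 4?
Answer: -760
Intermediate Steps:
o(h, L) = -8 (o(h, L) = 4*(-2) = -8)
V = 9 (V = -6 + 5*(0 + 3) = -6 + 5*3 = -6 + 15 = 9)
I = -84 (I = -8 - 76 = -84)
I*V - 4 = -84*9 - 4 = -756 - 4 = -760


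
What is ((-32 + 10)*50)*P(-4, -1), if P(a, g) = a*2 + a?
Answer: 13200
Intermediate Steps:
P(a, g) = 3*a (P(a, g) = 2*a + a = 3*a)
((-32 + 10)*50)*P(-4, -1) = ((-32 + 10)*50)*(3*(-4)) = -22*50*(-12) = -1100*(-12) = 13200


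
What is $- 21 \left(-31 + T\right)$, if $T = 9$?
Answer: $462$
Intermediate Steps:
$- 21 \left(-31 + T\right) = - 21 \left(-31 + 9\right) = \left(-21\right) \left(-22\right) = 462$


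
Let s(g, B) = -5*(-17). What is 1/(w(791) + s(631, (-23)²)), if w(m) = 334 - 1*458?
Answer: -1/39 ≈ -0.025641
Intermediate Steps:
w(m) = -124 (w(m) = 334 - 458 = -124)
s(g, B) = 85
1/(w(791) + s(631, (-23)²)) = 1/(-124 + 85) = 1/(-39) = -1/39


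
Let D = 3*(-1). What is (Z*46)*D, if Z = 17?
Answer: -2346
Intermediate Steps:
D = -3
(Z*46)*D = (17*46)*(-3) = 782*(-3) = -2346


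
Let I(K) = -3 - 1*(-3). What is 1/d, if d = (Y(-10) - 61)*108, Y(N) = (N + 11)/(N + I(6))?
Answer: -5/32994 ≈ -0.00015154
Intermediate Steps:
I(K) = 0 (I(K) = -3 + 3 = 0)
Y(N) = (11 + N)/N (Y(N) = (N + 11)/(N + 0) = (11 + N)/N)
d = -32994/5 (d = ((11 - 10)/(-10) - 61)*108 = (-⅒*1 - 61)*108 = (-⅒ - 61)*108 = -611/10*108 = -32994/5 ≈ -6598.8)
1/d = 1/(-32994/5) = -5/32994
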